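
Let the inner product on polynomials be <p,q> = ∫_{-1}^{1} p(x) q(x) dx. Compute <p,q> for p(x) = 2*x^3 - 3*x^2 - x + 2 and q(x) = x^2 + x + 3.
<p,q> = 94/15

Expand the product: p(x)·q(x) = 2*x^5 - x^4 + 2*x^3 - 8*x^2 - x + 6.
∫_{-1}^{1} of each monomial x^k gives [2/(k+1) if k even, 0 if k odd]. Integrating term-by-term (or equivalently evaluating the antiderivative F(x) = x^6/3 - x^5/5 + x^4/2 - 8*x^3/3 - x^2/2 + 6*x at the endpoints):
  F(1) − F(−1) = 52/15 − (-14/5) = 94/15.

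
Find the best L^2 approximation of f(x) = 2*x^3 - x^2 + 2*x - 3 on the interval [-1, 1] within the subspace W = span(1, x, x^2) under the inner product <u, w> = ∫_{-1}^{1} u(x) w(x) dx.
g(x) = -x^2 + 16*x/5 - 3

The best approximation g ∈ W is the orthogonal projection of f onto W. Writing g = a_0 + a_1 x + a_2 x^2, the coefficients solve the normal equations G · a = b where
  G_{ij} = <φ_i, φ_j> and b_i = <f, φ_i>, with φ_0 = 1, φ_1 = x, φ_2 = x^2.
G =
  [2, 0, 2/3]
  [0, 2/3, 0]
  [2/3, 0, 2/5],
b = (-20/3, 32/15, -12/5).
Solving gives a_0 = -3, a_1 = 16/5, a_2 = -1, so
  g(x) = -x^2 + 16*x/5 - 3.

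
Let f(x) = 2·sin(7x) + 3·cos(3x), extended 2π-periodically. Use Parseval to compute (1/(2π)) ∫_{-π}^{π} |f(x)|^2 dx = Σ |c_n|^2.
Σ |c_n|^2 = 13/2

Expand |f|^2 and use orthogonality of {sin(nx), cos(mx)} on [-π, π]:
  ∫_{-π}^{π} sin(nx)^2 dx = π, ∫ cos(mx)^2 dx = π, and cross terms integrate to 0.
So ∫_{-π}^{π} f(x)^2 dx = 2^2 · π + 3^2 · π = (4 + 9)π.
Divide by 2π: (4 + 9)/2 = 13/2.
By Parseval, this equals Σ |c_n|^2.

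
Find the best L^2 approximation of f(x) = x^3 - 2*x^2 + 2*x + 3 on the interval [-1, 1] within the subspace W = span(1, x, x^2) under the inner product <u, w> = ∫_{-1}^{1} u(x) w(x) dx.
g(x) = -2*x^2 + 13*x/5 + 3

The best approximation g ∈ W is the orthogonal projection of f onto W. Writing g = a_0 + a_1 x + a_2 x^2, the coefficients solve the normal equations G · a = b where
  G_{ij} = <φ_i, φ_j> and b_i = <f, φ_i>, with φ_0 = 1, φ_1 = x, φ_2 = x^2.
G =
  [2, 0, 2/3]
  [0, 2/3, 0]
  [2/3, 0, 2/5],
b = (14/3, 26/15, 6/5).
Solving gives a_0 = 3, a_1 = 13/5, a_2 = -2, so
  g(x) = -2*x^2 + 13*x/5 + 3.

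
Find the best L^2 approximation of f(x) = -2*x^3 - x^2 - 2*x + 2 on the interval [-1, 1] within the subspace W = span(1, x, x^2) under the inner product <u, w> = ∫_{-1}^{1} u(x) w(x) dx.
g(x) = -x^2 - 16*x/5 + 2

The best approximation g ∈ W is the orthogonal projection of f onto W. Writing g = a_0 + a_1 x + a_2 x^2, the coefficients solve the normal equations G · a = b where
  G_{ij} = <φ_i, φ_j> and b_i = <f, φ_i>, with φ_0 = 1, φ_1 = x, φ_2 = x^2.
G =
  [2, 0, 2/3]
  [0, 2/3, 0]
  [2/3, 0, 2/5],
b = (10/3, -32/15, 14/15).
Solving gives a_0 = 2, a_1 = -16/5, a_2 = -1, so
  g(x) = -x^2 - 16*x/5 + 2.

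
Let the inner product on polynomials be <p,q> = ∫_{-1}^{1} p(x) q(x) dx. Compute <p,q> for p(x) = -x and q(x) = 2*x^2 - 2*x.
<p,q> = 4/3

Expand the product: p(x)·q(x) = -2*x^3 + 2*x^2.
∫_{-1}^{1} of each monomial x^k gives [2/(k+1) if k even, 0 if k odd]. Integrating term-by-term (or equivalently evaluating the antiderivative F(x) = -x^4/2 + 2*x^3/3 at the endpoints):
  F(1) − F(−1) = 1/6 − (-7/6) = 4/3.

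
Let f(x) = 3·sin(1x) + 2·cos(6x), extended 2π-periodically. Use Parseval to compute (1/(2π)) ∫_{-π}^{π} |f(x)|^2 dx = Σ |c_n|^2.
Σ |c_n|^2 = 13/2

Expand |f|^2 and use orthogonality of {sin(nx), cos(mx)} on [-π, π]:
  ∫_{-π}^{π} sin(nx)^2 dx = π, ∫ cos(mx)^2 dx = π, and cross terms integrate to 0.
So ∫_{-π}^{π} f(x)^2 dx = 3^2 · π + 2^2 · π = (9 + 4)π.
Divide by 2π: (9 + 4)/2 = 13/2.
By Parseval, this equals Σ |c_n|^2.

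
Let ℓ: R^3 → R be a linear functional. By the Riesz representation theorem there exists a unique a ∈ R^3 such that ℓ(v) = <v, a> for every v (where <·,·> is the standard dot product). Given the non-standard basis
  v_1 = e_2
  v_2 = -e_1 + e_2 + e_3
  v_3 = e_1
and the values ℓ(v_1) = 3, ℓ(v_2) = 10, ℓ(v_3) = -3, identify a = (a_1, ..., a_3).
a = (-3, 3, 4)

Write a = (a_1, ..., a_3) in the standard basis. For each basis vector v_i, ℓ(v_i) = <v_i, a> is a linear equation in the a_j's. Collect the n equations into a matrix system V a = ℓ, where row i of V is v_i (expressed in the standard basis). Since V is invertible (lower-triangular with 1s on the diagonal, up to permutation), solve by back-substitution:
  V =
[[0, 1, 0],
 [-1, 1, 1],
 [1, 0, 0]]
  V a = (3, 10, -3)
Solving gives a = (-3, 3, 4).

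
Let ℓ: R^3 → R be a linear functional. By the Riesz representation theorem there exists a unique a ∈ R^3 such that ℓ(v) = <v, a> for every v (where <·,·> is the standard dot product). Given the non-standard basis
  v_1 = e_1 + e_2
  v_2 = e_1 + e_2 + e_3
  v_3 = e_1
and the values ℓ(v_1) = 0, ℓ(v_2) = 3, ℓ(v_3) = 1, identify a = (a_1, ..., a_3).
a = (1, -1, 3)

Write a = (a_1, ..., a_3) in the standard basis. For each basis vector v_i, ℓ(v_i) = <v_i, a> is a linear equation in the a_j's. Collect the n equations into a matrix system V a = ℓ, where row i of V is v_i (expressed in the standard basis). Since V is invertible (lower-triangular with 1s on the diagonal, up to permutation), solve by back-substitution:
  V =
[[1, 1, 0],
 [1, 1, 1],
 [1, 0, 0]]
  V a = (0, 3, 1)
Solving gives a = (1, -1, 3).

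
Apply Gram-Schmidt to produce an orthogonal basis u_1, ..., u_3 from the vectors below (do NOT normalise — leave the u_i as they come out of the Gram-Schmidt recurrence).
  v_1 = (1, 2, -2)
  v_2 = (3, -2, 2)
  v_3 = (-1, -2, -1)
Orthogonal basis:
  u_1 = (1, 2, -2)
  u_2 = (32/9, -8/9, 8/9)
  u_3 = (0, -3/2, -3/2)

Apply the Gram-Schmidt recurrence
  u_1 = v_1
  u_i = v_i − Σ_{j<i} ((v_i · u_j) / (u_j · u_j)) · u_j.

Step by step this gives:
  u_1 = (1, 2, -2)
  u_2 = (32/9, -8/9, 8/9)
  u_3 = (0, -3/2, -3/2)

Orthogonality check:
  u_2 · u_1 = 0 (should be 0)
  u_3 · u_1 = 0 (should be 0)
  u_3 · u_2 = 0 (should be 0)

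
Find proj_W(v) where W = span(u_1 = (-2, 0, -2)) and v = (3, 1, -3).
proj_W(v) = (0, 0, 0)

Set up U = [u_1 | ... | u_1] ∈ R^(3×1). The projector onto W = col(U) is P = U (U^T U)^(-1) U^T.
Compute U^T U =
  [8],
and U^T v = (0).
Solve U^T U · c = U^T v for the coefficients: c = (0). The projection is proj_W(v) = U c.
Check: (v - proj_W(v)) · u_1 = 0  (should be 0).
Result: proj_W(v) = (0, 0, 0).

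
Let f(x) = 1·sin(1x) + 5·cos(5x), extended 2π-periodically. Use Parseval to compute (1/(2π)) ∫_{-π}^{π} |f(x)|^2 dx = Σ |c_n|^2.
Σ |c_n|^2 = 13

Expand |f|^2 and use orthogonality of {sin(nx), cos(mx)} on [-π, π]:
  ∫_{-π}^{π} sin(nx)^2 dx = π, ∫ cos(mx)^2 dx = π, and cross terms integrate to 0.
So ∫_{-π}^{π} f(x)^2 dx = 1^2 · π + 5^2 · π = (1 + 25)π.
Divide by 2π: (1 + 25)/2 = 13.
By Parseval, this equals Σ |c_n|^2.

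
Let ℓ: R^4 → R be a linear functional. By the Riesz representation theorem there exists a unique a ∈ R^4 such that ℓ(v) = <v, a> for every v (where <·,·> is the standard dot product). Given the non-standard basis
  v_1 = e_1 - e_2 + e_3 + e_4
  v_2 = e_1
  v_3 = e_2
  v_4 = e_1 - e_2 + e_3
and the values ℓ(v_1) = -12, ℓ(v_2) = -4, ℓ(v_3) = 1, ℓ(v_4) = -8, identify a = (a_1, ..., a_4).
a = (-4, 1, -3, -4)

Write a = (a_1, ..., a_4) in the standard basis. For each basis vector v_i, ℓ(v_i) = <v_i, a> is a linear equation in the a_j's. Collect the n equations into a matrix system V a = ℓ, where row i of V is v_i (expressed in the standard basis). Since V is invertible (lower-triangular with 1s on the diagonal, up to permutation), solve by back-substitution:
  V =
[[1, -1, 1, 1],
 [1, 0, 0, 0],
 [0, 1, 0, 0],
 [1, -1, 1, 0]]
  V a = (-12, -4, 1, -8)
Solving gives a = (-4, 1, -3, -4).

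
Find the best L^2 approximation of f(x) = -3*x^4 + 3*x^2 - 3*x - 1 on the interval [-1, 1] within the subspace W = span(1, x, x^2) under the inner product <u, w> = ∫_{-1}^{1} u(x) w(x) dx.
g(x) = 3*x^2/7 - 3*x - 26/35

The best approximation g ∈ W is the orthogonal projection of f onto W. Writing g = a_0 + a_1 x + a_2 x^2, the coefficients solve the normal equations G · a = b where
  G_{ij} = <φ_i, φ_j> and b_i = <f, φ_i>, with φ_0 = 1, φ_1 = x, φ_2 = x^2.
G =
  [2, 0, 2/3]
  [0, 2/3, 0]
  [2/3, 0, 2/5],
b = (-6/5, -2, -34/105).
Solving gives a_0 = -26/35, a_1 = -3, a_2 = 3/7, so
  g(x) = 3*x^2/7 - 3*x - 26/35.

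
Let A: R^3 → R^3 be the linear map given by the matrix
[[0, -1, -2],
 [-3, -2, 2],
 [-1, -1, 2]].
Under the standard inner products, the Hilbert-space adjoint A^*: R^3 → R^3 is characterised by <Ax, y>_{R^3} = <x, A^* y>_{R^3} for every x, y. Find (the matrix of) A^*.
A^* = A^T =
[[0, -3, -1],
 [-1, -2, -1],
 [-2, 2, 2]]

For real matrices with standard dot products, the defining identity <Ax, y> = <x, A^* y> gives (Ax)^T y = x^T (A^*) y, i.e. x^T A^T y = x^T (A^*) y. Since this holds for all x, y, we must have A^* = A^T. Therefore
A^* =
[[0, -3, -1],
 [-1, -2, -1],
 [-2, 2, 2]].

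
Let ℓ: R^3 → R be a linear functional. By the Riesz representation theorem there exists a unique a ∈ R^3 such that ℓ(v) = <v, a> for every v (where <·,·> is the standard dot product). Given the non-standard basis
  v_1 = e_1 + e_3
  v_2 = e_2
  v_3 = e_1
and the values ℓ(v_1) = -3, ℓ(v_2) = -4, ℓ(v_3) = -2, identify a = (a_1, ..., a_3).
a = (-2, -4, -1)

Write a = (a_1, ..., a_3) in the standard basis. For each basis vector v_i, ℓ(v_i) = <v_i, a> is a linear equation in the a_j's. Collect the n equations into a matrix system V a = ℓ, where row i of V is v_i (expressed in the standard basis). Since V is invertible (lower-triangular with 1s on the diagonal, up to permutation), solve by back-substitution:
  V =
[[1, 0, 1],
 [0, 1, 0],
 [1, 0, 0]]
  V a = (-3, -4, -2)
Solving gives a = (-2, -4, -1).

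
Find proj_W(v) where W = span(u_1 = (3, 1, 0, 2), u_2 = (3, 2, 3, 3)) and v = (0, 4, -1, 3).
proj_W(v) = (294/145, 124/145, 78/145, 222/145)

Set up U = [u_1 | ... | u_2] ∈ R^(4×2). The projector onto W = col(U) is P = U (U^T U)^(-1) U^T.
Compute U^T U =
  [14, 17]
  [17, 31],
and U^T v = (10, 14).
Solve U^T U · c = U^T v for the coefficients: c = (72/145, 26/145). The projection is proj_W(v) = U c.
Check: (v - proj_W(v)) · u_1 = 0  (should be 0).
Check: (v - proj_W(v)) · u_2 = 0  (should be 0).
Result: proj_W(v) = (294/145, 124/145, 78/145, 222/145).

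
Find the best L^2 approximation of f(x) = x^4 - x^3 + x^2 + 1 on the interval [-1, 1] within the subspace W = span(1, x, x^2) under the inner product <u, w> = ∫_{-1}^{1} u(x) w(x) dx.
g(x) = 13*x^2/7 - 3*x/5 + 32/35

The best approximation g ∈ W is the orthogonal projection of f onto W. Writing g = a_0 + a_1 x + a_2 x^2, the coefficients solve the normal equations G · a = b where
  G_{ij} = <φ_i, φ_j> and b_i = <f, φ_i>, with φ_0 = 1, φ_1 = x, φ_2 = x^2.
G =
  [2, 0, 2/3]
  [0, 2/3, 0]
  [2/3, 0, 2/5],
b = (46/15, -2/5, 142/105).
Solving gives a_0 = 32/35, a_1 = -3/5, a_2 = 13/7, so
  g(x) = 13*x^2/7 - 3*x/5 + 32/35.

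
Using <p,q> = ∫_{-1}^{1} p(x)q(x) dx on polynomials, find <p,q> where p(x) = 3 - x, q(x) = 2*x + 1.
<p,q> = 14/3

Expand the product: p(x)·q(x) = -2*x^2 + 5*x + 3.
∫_{-1}^{1} of each monomial x^k gives [2/(k+1) if k even, 0 if k odd]. Integrating term-by-term (or equivalently evaluating the antiderivative F(x) = -2*x^3/3 + 5*x^2/2 + 3*x at the endpoints):
  F(1) − F(−1) = 29/6 − (1/6) = 14/3.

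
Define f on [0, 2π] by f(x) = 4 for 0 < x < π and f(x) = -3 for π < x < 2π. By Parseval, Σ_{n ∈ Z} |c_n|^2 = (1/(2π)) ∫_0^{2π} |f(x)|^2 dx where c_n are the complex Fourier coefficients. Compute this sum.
Σ |c_n|^2 = 25/2

Parseval equates the L^2 energy of f (normalised by 1/(2π)) with the ℓ^2 sum of its Fourier coefficients: (1/(2π)) ∫_0^{2π} |f|^2 = Σ |c_n|^2.
Compute the left side: (1/(2π)) [∫_0^π 4^2 dx + ∫_π^{2π} (-3)^2 dx] = (1/(2π)) · (16π + 9π) = (16 + 9)/2 = 25/2.
So Σ_{n ∈ Z} |c_n|^2 = 25/2.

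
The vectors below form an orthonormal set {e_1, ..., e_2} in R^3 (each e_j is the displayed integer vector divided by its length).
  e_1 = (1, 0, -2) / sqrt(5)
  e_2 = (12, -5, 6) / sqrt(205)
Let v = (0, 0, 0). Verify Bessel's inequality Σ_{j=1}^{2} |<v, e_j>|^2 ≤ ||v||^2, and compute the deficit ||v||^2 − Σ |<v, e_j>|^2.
Σ |<v, e_j>|^2 = 0; ||v||^2 = 0; deficit = 0

Write each e_j = u_j / sqrt(<u_j, u_j>) where u_j is the displayed integer vector. Then <v, e_j> = <v, u_j> / sqrt(<u_j, u_j>), so |<v, e_j>|^2 = <v, u_j>^2 / <u_j, u_j>.
Coefficients: <v, e_1> = 0/sqrt(5), <v, e_2> = 0/sqrt(205).
Square and sum: Σ |<v, e_j>|^2 = 0.
Compute ||v||^2 = v·v = 0.
Deficit = 0 − 0 = 0 ≥ 0, confirming Bessel's inequality. (The deficit equals ||v − Σ <v,e_j> e_j||^2, the squared distance from v to span{e_j}.)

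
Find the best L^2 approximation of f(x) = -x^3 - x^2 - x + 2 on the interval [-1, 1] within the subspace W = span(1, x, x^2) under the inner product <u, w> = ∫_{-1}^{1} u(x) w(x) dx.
g(x) = -x^2 - 8*x/5 + 2

The best approximation g ∈ W is the orthogonal projection of f onto W. Writing g = a_0 + a_1 x + a_2 x^2, the coefficients solve the normal equations G · a = b where
  G_{ij} = <φ_i, φ_j> and b_i = <f, φ_i>, with φ_0 = 1, φ_1 = x, φ_2 = x^2.
G =
  [2, 0, 2/3]
  [0, 2/3, 0]
  [2/3, 0, 2/5],
b = (10/3, -16/15, 14/15).
Solving gives a_0 = 2, a_1 = -8/5, a_2 = -1, so
  g(x) = -x^2 - 8*x/5 + 2.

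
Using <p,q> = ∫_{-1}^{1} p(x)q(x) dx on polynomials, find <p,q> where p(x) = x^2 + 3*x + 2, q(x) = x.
<p,q> = 2

Expand the product: p(x)·q(x) = x^3 + 3*x^2 + 2*x.
∫_{-1}^{1} of each monomial x^k gives [2/(k+1) if k even, 0 if k odd]. Integrating term-by-term (or equivalently evaluating the antiderivative F(x) = x^4/4 + x^3 + x^2 at the endpoints):
  F(1) − F(−1) = 9/4 − (1/4) = 2.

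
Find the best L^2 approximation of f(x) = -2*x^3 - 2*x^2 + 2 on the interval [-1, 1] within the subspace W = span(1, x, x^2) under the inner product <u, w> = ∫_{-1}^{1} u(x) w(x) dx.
g(x) = -2*x^2 - 6*x/5 + 2

The best approximation g ∈ W is the orthogonal projection of f onto W. Writing g = a_0 + a_1 x + a_2 x^2, the coefficients solve the normal equations G · a = b where
  G_{ij} = <φ_i, φ_j> and b_i = <f, φ_i>, with φ_0 = 1, φ_1 = x, φ_2 = x^2.
G =
  [2, 0, 2/3]
  [0, 2/3, 0]
  [2/3, 0, 2/5],
b = (8/3, -4/5, 8/15).
Solving gives a_0 = 2, a_1 = -6/5, a_2 = -2, so
  g(x) = -2*x^2 - 6*x/5 + 2.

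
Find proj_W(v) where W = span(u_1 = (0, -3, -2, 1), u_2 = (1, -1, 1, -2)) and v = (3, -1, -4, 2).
proj_W(v) = (-43/97, -218/97, -217/97, 173/97)

Set up U = [u_1 | ... | u_2] ∈ R^(4×2). The projector onto W = col(U) is P = U (U^T U)^(-1) U^T.
Compute U^T U =
  [14, -1]
  [-1, 7],
and U^T v = (13, -4).
Solve U^T U · c = U^T v for the coefficients: c = (87/97, -43/97). The projection is proj_W(v) = U c.
Check: (v - proj_W(v)) · u_1 = 0  (should be 0).
Check: (v - proj_W(v)) · u_2 = 0  (should be 0).
Result: proj_W(v) = (-43/97, -218/97, -217/97, 173/97).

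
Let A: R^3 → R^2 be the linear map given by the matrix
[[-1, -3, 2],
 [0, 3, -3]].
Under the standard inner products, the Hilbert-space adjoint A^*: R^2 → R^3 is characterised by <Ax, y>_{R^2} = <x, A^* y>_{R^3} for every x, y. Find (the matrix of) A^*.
A^* = A^T =
[[-1, 0],
 [-3, 3],
 [2, -3]]

For real matrices with standard dot products, the defining identity <Ax, y> = <x, A^* y> gives (Ax)^T y = x^T (A^*) y, i.e. x^T A^T y = x^T (A^*) y. Since this holds for all x, y, we must have A^* = A^T. Therefore
A^* =
[[-1, 0],
 [-3, 3],
 [2, -3]].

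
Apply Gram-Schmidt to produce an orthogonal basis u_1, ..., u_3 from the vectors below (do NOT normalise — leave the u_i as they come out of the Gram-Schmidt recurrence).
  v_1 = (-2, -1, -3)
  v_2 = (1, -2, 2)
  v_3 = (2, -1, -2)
Orthogonal basis:
  u_1 = (-2, -1, -3)
  u_2 = (1/7, -17/7, 5/7)
  u_3 = (12/5, -3/10, -3/2)

Apply the Gram-Schmidt recurrence
  u_1 = v_1
  u_i = v_i − Σ_{j<i} ((v_i · u_j) / (u_j · u_j)) · u_j.

Step by step this gives:
  u_1 = (-2, -1, -3)
  u_2 = (1/7, -17/7, 5/7)
  u_3 = (12/5, -3/10, -3/2)

Orthogonality check:
  u_2 · u_1 = 0 (should be 0)
  u_3 · u_1 = 0 (should be 0)
  u_3 · u_2 = 0 (should be 0)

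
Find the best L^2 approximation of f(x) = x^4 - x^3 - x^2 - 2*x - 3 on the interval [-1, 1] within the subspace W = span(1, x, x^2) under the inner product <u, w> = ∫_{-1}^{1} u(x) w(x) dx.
g(x) = -x^2/7 - 13*x/5 - 108/35

The best approximation g ∈ W is the orthogonal projection of f onto W. Writing g = a_0 + a_1 x + a_2 x^2, the coefficients solve the normal equations G · a = b where
  G_{ij} = <φ_i, φ_j> and b_i = <f, φ_i>, with φ_0 = 1, φ_1 = x, φ_2 = x^2.
G =
  [2, 0, 2/3]
  [0, 2/3, 0]
  [2/3, 0, 2/5],
b = (-94/15, -26/15, -74/35).
Solving gives a_0 = -108/35, a_1 = -13/5, a_2 = -1/7, so
  g(x) = -x^2/7 - 13*x/5 - 108/35.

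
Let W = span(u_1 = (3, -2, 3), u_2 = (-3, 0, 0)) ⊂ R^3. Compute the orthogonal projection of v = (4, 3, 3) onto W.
proj_W(v) = (4, -6/13, 9/13)

Set up U = [u_1 | ... | u_2] ∈ R^(3×2). The projector onto W = col(U) is P = U (U^T U)^(-1) U^T.
Compute U^T U =
  [22, -9]
  [-9, 9],
and U^T v = (15, -12).
Solve U^T U · c = U^T v for the coefficients: c = (3/13, -43/39). The projection is proj_W(v) = U c.
Check: (v - proj_W(v)) · u_1 = 0  (should be 0).
Check: (v - proj_W(v)) · u_2 = 0  (should be 0).
Result: proj_W(v) = (4, -6/13, 9/13).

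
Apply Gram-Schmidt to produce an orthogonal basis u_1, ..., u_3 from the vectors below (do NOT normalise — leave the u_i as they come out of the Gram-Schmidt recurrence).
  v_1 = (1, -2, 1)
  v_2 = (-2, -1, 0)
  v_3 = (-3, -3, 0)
Orthogonal basis:
  u_1 = (1, -2, 1)
  u_2 = (-2, -1, 0)
  u_3 = (1/10, -1/5, -1/2)

Apply the Gram-Schmidt recurrence
  u_1 = v_1
  u_i = v_i − Σ_{j<i} ((v_i · u_j) / (u_j · u_j)) · u_j.

Step by step this gives:
  u_1 = (1, -2, 1)
  u_2 = (-2, -1, 0)
  u_3 = (1/10, -1/5, -1/2)

Orthogonality check:
  u_2 · u_1 = 0 (should be 0)
  u_3 · u_1 = 0 (should be 0)
  u_3 · u_2 = 0 (should be 0)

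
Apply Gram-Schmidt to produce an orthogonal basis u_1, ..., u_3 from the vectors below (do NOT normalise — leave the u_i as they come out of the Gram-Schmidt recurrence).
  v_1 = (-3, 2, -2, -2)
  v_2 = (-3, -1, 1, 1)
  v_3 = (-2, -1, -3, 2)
Orthogonal basis:
  u_1 = (-3, 2, -2, -2)
  u_2 = (-18/7, -9/7, 9/7, 9/7)
  u_3 = (0, -1, -3, 2)

Apply the Gram-Schmidt recurrence
  u_1 = v_1
  u_i = v_i − Σ_{j<i} ((v_i · u_j) / (u_j · u_j)) · u_j.

Step by step this gives:
  u_1 = (-3, 2, -2, -2)
  u_2 = (-18/7, -9/7, 9/7, 9/7)
  u_3 = (0, -1, -3, 2)

Orthogonality check:
  u_2 · u_1 = 0 (should be 0)
  u_3 · u_1 = 0 (should be 0)
  u_3 · u_2 = 0 (should be 0)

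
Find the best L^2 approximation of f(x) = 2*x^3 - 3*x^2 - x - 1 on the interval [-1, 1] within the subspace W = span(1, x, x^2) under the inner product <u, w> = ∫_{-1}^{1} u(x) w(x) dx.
g(x) = -3*x^2 + x/5 - 1

The best approximation g ∈ W is the orthogonal projection of f onto W. Writing g = a_0 + a_1 x + a_2 x^2, the coefficients solve the normal equations G · a = b where
  G_{ij} = <φ_i, φ_j> and b_i = <f, φ_i>, with φ_0 = 1, φ_1 = x, φ_2 = x^2.
G =
  [2, 0, 2/3]
  [0, 2/3, 0]
  [2/3, 0, 2/5],
b = (-4, 2/15, -28/15).
Solving gives a_0 = -1, a_1 = 1/5, a_2 = -3, so
  g(x) = -3*x^2 + x/5 - 1.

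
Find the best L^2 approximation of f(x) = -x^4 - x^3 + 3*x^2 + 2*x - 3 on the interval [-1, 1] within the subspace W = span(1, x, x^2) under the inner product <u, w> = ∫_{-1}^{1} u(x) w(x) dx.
g(x) = 15*x^2/7 + 7*x/5 - 102/35

The best approximation g ∈ W is the orthogonal projection of f onto W. Writing g = a_0 + a_1 x + a_2 x^2, the coefficients solve the normal equations G · a = b where
  G_{ij} = <φ_i, φ_j> and b_i = <f, φ_i>, with φ_0 = 1, φ_1 = x, φ_2 = x^2.
G =
  [2, 0, 2/3]
  [0, 2/3, 0]
  [2/3, 0, 2/5],
b = (-22/5, 14/15, -38/35).
Solving gives a_0 = -102/35, a_1 = 7/5, a_2 = 15/7, so
  g(x) = 15*x^2/7 + 7*x/5 - 102/35.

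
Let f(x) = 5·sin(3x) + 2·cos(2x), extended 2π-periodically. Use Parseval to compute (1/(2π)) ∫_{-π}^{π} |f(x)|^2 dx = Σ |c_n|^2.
Σ |c_n|^2 = 29/2

Expand |f|^2 and use orthogonality of {sin(nx), cos(mx)} on [-π, π]:
  ∫_{-π}^{π} sin(nx)^2 dx = π, ∫ cos(mx)^2 dx = π, and cross terms integrate to 0.
So ∫_{-π}^{π} f(x)^2 dx = 5^2 · π + 2^2 · π = (25 + 4)π.
Divide by 2π: (25 + 4)/2 = 29/2.
By Parseval, this equals Σ |c_n|^2.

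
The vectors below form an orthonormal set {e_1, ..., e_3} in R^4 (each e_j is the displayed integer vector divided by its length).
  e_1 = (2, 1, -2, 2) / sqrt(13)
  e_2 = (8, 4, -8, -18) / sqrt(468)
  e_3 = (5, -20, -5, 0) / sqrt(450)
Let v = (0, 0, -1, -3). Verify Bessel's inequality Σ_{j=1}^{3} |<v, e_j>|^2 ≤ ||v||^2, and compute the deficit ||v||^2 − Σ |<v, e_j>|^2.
Σ |<v, e_j>|^2 = 19/2; ||v||^2 = 10; deficit = 1/2

Write each e_j = u_j / sqrt(<u_j, u_j>) where u_j is the displayed integer vector. Then <v, e_j> = <v, u_j> / sqrt(<u_j, u_j>), so |<v, e_j>|^2 = <v, u_j>^2 / <u_j, u_j>.
Coefficients: <v, e_1> = -4/sqrt(13), <v, e_2> = 62/sqrt(468), <v, e_3> = 5/sqrt(450).
Square and sum: Σ |<v, e_j>|^2 = 19/2.
Compute ||v||^2 = v·v = 10.
Deficit = 10 − 19/2 = 1/2 ≥ 0, confirming Bessel's inequality. (The deficit equals ||v − Σ <v,e_j> e_j||^2, the squared distance from v to span{e_j}.)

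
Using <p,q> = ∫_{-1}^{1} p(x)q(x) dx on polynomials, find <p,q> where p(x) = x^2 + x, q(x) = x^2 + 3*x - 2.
<p,q> = 16/15

Expand the product: p(x)·q(x) = x^4 + 4*x^3 + x^2 - 2*x.
∫_{-1}^{1} of each monomial x^k gives [2/(k+1) if k even, 0 if k odd]. Integrating term-by-term (or equivalently evaluating the antiderivative F(x) = x^5/5 + x^4 + x^3/3 - x^2 at the endpoints):
  F(1) − F(−1) = 8/15 − (-8/15) = 16/15.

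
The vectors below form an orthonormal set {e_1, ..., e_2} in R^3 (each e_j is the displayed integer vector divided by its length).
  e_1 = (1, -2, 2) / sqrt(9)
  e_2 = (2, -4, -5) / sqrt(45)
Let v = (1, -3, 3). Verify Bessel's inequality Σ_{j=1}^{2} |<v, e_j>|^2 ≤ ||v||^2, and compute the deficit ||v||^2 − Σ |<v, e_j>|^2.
Σ |<v, e_j>|^2 = 94/5; ||v||^2 = 19; deficit = 1/5

Write each e_j = u_j / sqrt(<u_j, u_j>) where u_j is the displayed integer vector. Then <v, e_j> = <v, u_j> / sqrt(<u_j, u_j>), so |<v, e_j>|^2 = <v, u_j>^2 / <u_j, u_j>.
Coefficients: <v, e_1> = 13/sqrt(9), <v, e_2> = -1/sqrt(45).
Square and sum: Σ |<v, e_j>|^2 = 94/5.
Compute ||v||^2 = v·v = 19.
Deficit = 19 − 94/5 = 1/5 ≥ 0, confirming Bessel's inequality. (The deficit equals ||v − Σ <v,e_j> e_j||^2, the squared distance from v to span{e_j}.)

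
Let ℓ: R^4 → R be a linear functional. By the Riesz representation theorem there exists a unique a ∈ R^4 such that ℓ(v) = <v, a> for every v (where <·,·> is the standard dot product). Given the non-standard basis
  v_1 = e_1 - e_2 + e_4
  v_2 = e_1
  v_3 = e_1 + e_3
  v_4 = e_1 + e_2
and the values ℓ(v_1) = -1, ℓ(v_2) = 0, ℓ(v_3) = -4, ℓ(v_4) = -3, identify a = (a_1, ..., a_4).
a = (0, -3, -4, -4)

Write a = (a_1, ..., a_4) in the standard basis. For each basis vector v_i, ℓ(v_i) = <v_i, a> is a linear equation in the a_j's. Collect the n equations into a matrix system V a = ℓ, where row i of V is v_i (expressed in the standard basis). Since V is invertible (lower-triangular with 1s on the diagonal, up to permutation), solve by back-substitution:
  V =
[[1, -1, 0, 1],
 [1, 0, 0, 0],
 [1, 0, 1, 0],
 [1, 1, 0, 0]]
  V a = (-1, 0, -4, -3)
Solving gives a = (0, -3, -4, -4).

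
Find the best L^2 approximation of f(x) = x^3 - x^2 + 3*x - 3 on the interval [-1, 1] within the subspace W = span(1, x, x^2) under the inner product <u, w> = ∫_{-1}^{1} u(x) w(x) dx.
g(x) = -x^2 + 18*x/5 - 3

The best approximation g ∈ W is the orthogonal projection of f onto W. Writing g = a_0 + a_1 x + a_2 x^2, the coefficients solve the normal equations G · a = b where
  G_{ij} = <φ_i, φ_j> and b_i = <f, φ_i>, with φ_0 = 1, φ_1 = x, φ_2 = x^2.
G =
  [2, 0, 2/3]
  [0, 2/3, 0]
  [2/3, 0, 2/5],
b = (-20/3, 12/5, -12/5).
Solving gives a_0 = -3, a_1 = 18/5, a_2 = -1, so
  g(x) = -x^2 + 18*x/5 - 3.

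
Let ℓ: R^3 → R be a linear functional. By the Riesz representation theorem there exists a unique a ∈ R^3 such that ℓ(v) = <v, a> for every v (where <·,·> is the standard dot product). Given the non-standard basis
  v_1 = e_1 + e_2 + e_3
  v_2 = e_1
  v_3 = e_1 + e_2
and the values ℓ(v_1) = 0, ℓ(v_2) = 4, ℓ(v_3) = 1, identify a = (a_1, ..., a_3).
a = (4, -3, -1)

Write a = (a_1, ..., a_3) in the standard basis. For each basis vector v_i, ℓ(v_i) = <v_i, a> is a linear equation in the a_j's. Collect the n equations into a matrix system V a = ℓ, where row i of V is v_i (expressed in the standard basis). Since V is invertible (lower-triangular with 1s on the diagonal, up to permutation), solve by back-substitution:
  V =
[[1, 1, 1],
 [1, 0, 0],
 [1, 1, 0]]
  V a = (0, 4, 1)
Solving gives a = (4, -3, -1).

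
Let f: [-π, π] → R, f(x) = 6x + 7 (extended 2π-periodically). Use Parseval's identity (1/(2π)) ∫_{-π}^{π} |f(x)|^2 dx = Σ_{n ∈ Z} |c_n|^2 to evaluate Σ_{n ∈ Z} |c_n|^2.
Σ |c_n|^2 = 12π^2 + 49

Expand and integrate term by term over [-π, π]:
  ∫ (6x)^2 dx = 36·(2π^3/3); ∫ 2·6·(7)·x dx = 0 (odd integrand); ∫ 7^2 dx = 49·2π.
So (1/(2π)) ∫_{-π}^{π} (6x + 7)^2 dx = 36π^2/3 + 49 = 12π^2 + 49.
Parseval ⇒ Σ |c_n|^2 = 12π^2 + 49.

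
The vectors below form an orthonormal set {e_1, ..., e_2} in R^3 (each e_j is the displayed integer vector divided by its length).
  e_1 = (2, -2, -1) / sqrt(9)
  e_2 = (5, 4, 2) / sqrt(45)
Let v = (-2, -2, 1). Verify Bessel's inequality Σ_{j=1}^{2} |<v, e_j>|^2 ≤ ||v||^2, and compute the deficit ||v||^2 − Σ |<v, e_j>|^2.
Σ |<v, e_j>|^2 = 29/5; ||v||^2 = 9; deficit = 16/5

Write each e_j = u_j / sqrt(<u_j, u_j>) where u_j is the displayed integer vector. Then <v, e_j> = <v, u_j> / sqrt(<u_j, u_j>), so |<v, e_j>|^2 = <v, u_j>^2 / <u_j, u_j>.
Coefficients: <v, e_1> = -1/sqrt(9), <v, e_2> = -16/sqrt(45).
Square and sum: Σ |<v, e_j>|^2 = 29/5.
Compute ||v||^2 = v·v = 9.
Deficit = 9 − 29/5 = 16/5 ≥ 0, confirming Bessel's inequality. (The deficit equals ||v − Σ <v,e_j> e_j||^2, the squared distance from v to span{e_j}.)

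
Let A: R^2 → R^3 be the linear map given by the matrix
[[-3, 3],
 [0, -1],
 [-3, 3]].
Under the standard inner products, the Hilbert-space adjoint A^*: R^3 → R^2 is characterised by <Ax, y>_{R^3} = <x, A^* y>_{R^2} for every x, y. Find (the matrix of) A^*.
A^* = A^T =
[[-3, 0, -3],
 [3, -1, 3]]

For real matrices with standard dot products, the defining identity <Ax, y> = <x, A^* y> gives (Ax)^T y = x^T (A^*) y, i.e. x^T A^T y = x^T (A^*) y. Since this holds for all x, y, we must have A^* = A^T. Therefore
A^* =
[[-3, 0, -3],
 [3, -1, 3]].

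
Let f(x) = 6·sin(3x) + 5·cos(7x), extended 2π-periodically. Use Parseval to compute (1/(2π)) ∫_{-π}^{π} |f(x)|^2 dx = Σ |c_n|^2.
Σ |c_n|^2 = 61/2

Expand |f|^2 and use orthogonality of {sin(nx), cos(mx)} on [-π, π]:
  ∫_{-π}^{π} sin(nx)^2 dx = π, ∫ cos(mx)^2 dx = π, and cross terms integrate to 0.
So ∫_{-π}^{π} f(x)^2 dx = 6^2 · π + 5^2 · π = (36 + 25)π.
Divide by 2π: (36 + 25)/2 = 61/2.
By Parseval, this equals Σ |c_n|^2.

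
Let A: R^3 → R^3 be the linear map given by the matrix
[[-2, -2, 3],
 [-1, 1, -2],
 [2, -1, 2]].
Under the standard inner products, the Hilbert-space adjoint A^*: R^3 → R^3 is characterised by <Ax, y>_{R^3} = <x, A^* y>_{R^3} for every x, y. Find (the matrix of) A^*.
A^* = A^T =
[[-2, -1, 2],
 [-2, 1, -1],
 [3, -2, 2]]

For real matrices with standard dot products, the defining identity <Ax, y> = <x, A^* y> gives (Ax)^T y = x^T (A^*) y, i.e. x^T A^T y = x^T (A^*) y. Since this holds for all x, y, we must have A^* = A^T. Therefore
A^* =
[[-2, -1, 2],
 [-2, 1, -1],
 [3, -2, 2]].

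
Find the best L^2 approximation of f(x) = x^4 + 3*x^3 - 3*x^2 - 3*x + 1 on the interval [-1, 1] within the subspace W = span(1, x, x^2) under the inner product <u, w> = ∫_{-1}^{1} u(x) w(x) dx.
g(x) = -15*x^2/7 - 6*x/5 + 32/35

The best approximation g ∈ W is the orthogonal projection of f onto W. Writing g = a_0 + a_1 x + a_2 x^2, the coefficients solve the normal equations G · a = b where
  G_{ij} = <φ_i, φ_j> and b_i = <f, φ_i>, with φ_0 = 1, φ_1 = x, φ_2 = x^2.
G =
  [2, 0, 2/3]
  [0, 2/3, 0]
  [2/3, 0, 2/5],
b = (2/5, -4/5, -26/105).
Solving gives a_0 = 32/35, a_1 = -6/5, a_2 = -15/7, so
  g(x) = -15*x^2/7 - 6*x/5 + 32/35.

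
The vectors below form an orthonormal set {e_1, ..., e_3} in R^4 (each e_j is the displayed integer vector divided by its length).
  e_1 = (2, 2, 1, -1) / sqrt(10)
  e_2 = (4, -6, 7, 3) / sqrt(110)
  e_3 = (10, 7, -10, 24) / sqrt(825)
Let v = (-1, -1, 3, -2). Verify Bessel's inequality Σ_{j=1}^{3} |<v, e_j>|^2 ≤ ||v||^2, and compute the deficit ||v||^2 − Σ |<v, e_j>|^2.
Σ |<v, e_j>|^2 = 41/3; ||v||^2 = 15; deficit = 4/3

Write each e_j = u_j / sqrt(<u_j, u_j>) where u_j is the displayed integer vector. Then <v, e_j> = <v, u_j> / sqrt(<u_j, u_j>), so |<v, e_j>|^2 = <v, u_j>^2 / <u_j, u_j>.
Coefficients: <v, e_1> = 1/sqrt(10), <v, e_2> = 17/sqrt(110), <v, e_3> = -95/sqrt(825).
Square and sum: Σ |<v, e_j>|^2 = 41/3.
Compute ||v||^2 = v·v = 15.
Deficit = 15 − 41/3 = 4/3 ≥ 0, confirming Bessel's inequality. (The deficit equals ||v − Σ <v,e_j> e_j||^2, the squared distance from v to span{e_j}.)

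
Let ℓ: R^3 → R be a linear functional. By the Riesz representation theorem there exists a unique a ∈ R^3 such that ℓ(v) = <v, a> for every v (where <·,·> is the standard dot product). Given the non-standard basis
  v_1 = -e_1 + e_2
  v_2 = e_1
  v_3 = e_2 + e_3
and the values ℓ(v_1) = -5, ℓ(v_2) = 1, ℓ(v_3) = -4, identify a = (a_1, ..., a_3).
a = (1, -4, 0)

Write a = (a_1, ..., a_3) in the standard basis. For each basis vector v_i, ℓ(v_i) = <v_i, a> is a linear equation in the a_j's. Collect the n equations into a matrix system V a = ℓ, where row i of V is v_i (expressed in the standard basis). Since V is invertible (lower-triangular with 1s on the diagonal, up to permutation), solve by back-substitution:
  V =
[[-1, 1, 0],
 [1, 0, 0],
 [0, 1, 1]]
  V a = (-5, 1, -4)
Solving gives a = (1, -4, 0).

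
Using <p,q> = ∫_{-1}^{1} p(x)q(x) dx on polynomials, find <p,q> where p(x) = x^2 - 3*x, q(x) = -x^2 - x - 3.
<p,q> = -2/5

Expand the product: p(x)·q(x) = -x^4 + 2*x^3 + 9*x.
∫_{-1}^{1} of each monomial x^k gives [2/(k+1) if k even, 0 if k odd]. Integrating term-by-term (or equivalently evaluating the antiderivative F(x) = -x^5/5 + x^4/2 + 9*x^2/2 at the endpoints):
  F(1) − F(−1) = 24/5 − (26/5) = -2/5.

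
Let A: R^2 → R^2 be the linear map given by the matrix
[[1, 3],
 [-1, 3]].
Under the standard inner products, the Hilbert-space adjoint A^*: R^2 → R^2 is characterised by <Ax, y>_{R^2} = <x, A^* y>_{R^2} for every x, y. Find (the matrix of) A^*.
A^* = A^T =
[[1, -1],
 [3, 3]]

For real matrices with standard dot products, the defining identity <Ax, y> = <x, A^* y> gives (Ax)^T y = x^T (A^*) y, i.e. x^T A^T y = x^T (A^*) y. Since this holds for all x, y, we must have A^* = A^T. Therefore
A^* =
[[1, -1],
 [3, 3]].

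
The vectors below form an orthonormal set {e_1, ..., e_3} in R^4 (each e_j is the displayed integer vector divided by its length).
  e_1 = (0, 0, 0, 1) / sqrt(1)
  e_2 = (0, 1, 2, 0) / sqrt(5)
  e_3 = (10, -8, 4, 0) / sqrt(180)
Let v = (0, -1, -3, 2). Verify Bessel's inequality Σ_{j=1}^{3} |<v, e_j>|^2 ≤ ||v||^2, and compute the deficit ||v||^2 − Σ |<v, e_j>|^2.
Σ |<v, e_j>|^2 = 125/9; ||v||^2 = 14; deficit = 1/9

Write each e_j = u_j / sqrt(<u_j, u_j>) where u_j is the displayed integer vector. Then <v, e_j> = <v, u_j> / sqrt(<u_j, u_j>), so |<v, e_j>|^2 = <v, u_j>^2 / <u_j, u_j>.
Coefficients: <v, e_1> = 2/sqrt(1), <v, e_2> = -7/sqrt(5), <v, e_3> = -4/sqrt(180).
Square and sum: Σ |<v, e_j>|^2 = 125/9.
Compute ||v||^2 = v·v = 14.
Deficit = 14 − 125/9 = 1/9 ≥ 0, confirming Bessel's inequality. (The deficit equals ||v − Σ <v,e_j> e_j||^2, the squared distance from v to span{e_j}.)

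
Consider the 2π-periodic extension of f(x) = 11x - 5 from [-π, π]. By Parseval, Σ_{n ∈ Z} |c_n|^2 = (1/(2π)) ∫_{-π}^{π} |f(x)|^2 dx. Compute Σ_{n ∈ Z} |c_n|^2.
Σ |c_n|^2 = 121π^2/3 + 25

Expand and integrate term by term over [-π, π]:
  ∫ (11x)^2 dx = 121·(2π^3/3); ∫ 2·11·(-5)·x dx = 0 (odd integrand); ∫ (-5)^2 dx = 25·2π.
So (1/(2π)) ∫_{-π}^{π} (11x - 5)^2 dx = 121π^2/3 + 25 = 121π^2/3 + 25.
Parseval ⇒ Σ |c_n|^2 = 121π^2/3 + 25.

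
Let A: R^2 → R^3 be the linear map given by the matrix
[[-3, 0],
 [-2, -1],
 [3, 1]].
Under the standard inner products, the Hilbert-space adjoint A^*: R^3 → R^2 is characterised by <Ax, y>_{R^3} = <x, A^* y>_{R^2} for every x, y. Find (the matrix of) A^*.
A^* = A^T =
[[-3, -2, 3],
 [0, -1, 1]]

For real matrices with standard dot products, the defining identity <Ax, y> = <x, A^* y> gives (Ax)^T y = x^T (A^*) y, i.e. x^T A^T y = x^T (A^*) y. Since this holds for all x, y, we must have A^* = A^T. Therefore
A^* =
[[-3, -2, 3],
 [0, -1, 1]].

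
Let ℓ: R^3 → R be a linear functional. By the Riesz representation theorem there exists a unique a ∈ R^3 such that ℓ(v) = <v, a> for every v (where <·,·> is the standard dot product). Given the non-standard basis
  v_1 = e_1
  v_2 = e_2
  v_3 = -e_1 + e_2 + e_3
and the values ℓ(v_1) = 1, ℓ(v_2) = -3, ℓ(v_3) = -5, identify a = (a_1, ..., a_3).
a = (1, -3, -1)

Write a = (a_1, ..., a_3) in the standard basis. For each basis vector v_i, ℓ(v_i) = <v_i, a> is a linear equation in the a_j's. Collect the n equations into a matrix system V a = ℓ, where row i of V is v_i (expressed in the standard basis). Since V is invertible (lower-triangular with 1s on the diagonal, up to permutation), solve by back-substitution:
  V =
[[1, 0, 0],
 [0, 1, 0],
 [-1, 1, 1]]
  V a = (1, -3, -5)
Solving gives a = (1, -3, -1).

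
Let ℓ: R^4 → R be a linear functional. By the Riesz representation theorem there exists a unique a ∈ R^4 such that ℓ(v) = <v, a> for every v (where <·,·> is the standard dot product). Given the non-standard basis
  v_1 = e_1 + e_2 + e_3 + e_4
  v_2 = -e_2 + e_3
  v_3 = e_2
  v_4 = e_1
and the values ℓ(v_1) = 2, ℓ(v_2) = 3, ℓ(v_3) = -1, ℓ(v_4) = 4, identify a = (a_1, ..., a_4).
a = (4, -1, 2, -3)

Write a = (a_1, ..., a_4) in the standard basis. For each basis vector v_i, ℓ(v_i) = <v_i, a> is a linear equation in the a_j's. Collect the n equations into a matrix system V a = ℓ, where row i of V is v_i (expressed in the standard basis). Since V is invertible (lower-triangular with 1s on the diagonal, up to permutation), solve by back-substitution:
  V =
[[1, 1, 1, 1],
 [0, -1, 1, 0],
 [0, 1, 0, 0],
 [1, 0, 0, 0]]
  V a = (2, 3, -1, 4)
Solving gives a = (4, -1, 2, -3).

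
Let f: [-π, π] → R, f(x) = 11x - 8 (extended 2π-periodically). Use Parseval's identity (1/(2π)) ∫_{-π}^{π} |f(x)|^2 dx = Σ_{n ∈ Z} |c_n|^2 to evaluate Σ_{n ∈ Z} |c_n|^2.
Σ |c_n|^2 = 121π^2/3 + 64

Expand and integrate term by term over [-π, π]:
  ∫ (11x)^2 dx = 121·(2π^3/3); ∫ 2·11·(-8)·x dx = 0 (odd integrand); ∫ (-8)^2 dx = 64·2π.
So (1/(2π)) ∫_{-π}^{π} (11x - 8)^2 dx = 121π^2/3 + 64 = 121π^2/3 + 64.
Parseval ⇒ Σ |c_n|^2 = 121π^2/3 + 64.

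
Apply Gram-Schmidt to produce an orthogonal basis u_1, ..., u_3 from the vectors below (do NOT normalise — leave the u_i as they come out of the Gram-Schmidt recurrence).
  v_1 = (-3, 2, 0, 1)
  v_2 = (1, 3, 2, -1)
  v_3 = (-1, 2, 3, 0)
Orthogonal basis:
  u_1 = (-3, 2, 0, 1)
  u_2 = (10/7, 19/7, 2, -8/7)
  u_3 = (-97/206, -87/103, 169/103, 57/206)

Apply the Gram-Schmidt recurrence
  u_1 = v_1
  u_i = v_i − Σ_{j<i} ((v_i · u_j) / (u_j · u_j)) · u_j.

Step by step this gives:
  u_1 = (-3, 2, 0, 1)
  u_2 = (10/7, 19/7, 2, -8/7)
  u_3 = (-97/206, -87/103, 169/103, 57/206)

Orthogonality check:
  u_2 · u_1 = 0 (should be 0)
  u_3 · u_1 = 0 (should be 0)
  u_3 · u_2 = 0 (should be 0)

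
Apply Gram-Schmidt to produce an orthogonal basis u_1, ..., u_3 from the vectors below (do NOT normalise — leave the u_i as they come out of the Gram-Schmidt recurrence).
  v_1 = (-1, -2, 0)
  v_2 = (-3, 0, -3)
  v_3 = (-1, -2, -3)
Orthogonal basis:
  u_1 = (-1, -2, 0)
  u_2 = (-12/5, 6/5, -3)
  u_3 = (4/3, -2/3, -4/3)

Apply the Gram-Schmidt recurrence
  u_1 = v_1
  u_i = v_i − Σ_{j<i} ((v_i · u_j) / (u_j · u_j)) · u_j.

Step by step this gives:
  u_1 = (-1, -2, 0)
  u_2 = (-12/5, 6/5, -3)
  u_3 = (4/3, -2/3, -4/3)

Orthogonality check:
  u_2 · u_1 = 0 (should be 0)
  u_3 · u_1 = 0 (should be 0)
  u_3 · u_2 = 0 (should be 0)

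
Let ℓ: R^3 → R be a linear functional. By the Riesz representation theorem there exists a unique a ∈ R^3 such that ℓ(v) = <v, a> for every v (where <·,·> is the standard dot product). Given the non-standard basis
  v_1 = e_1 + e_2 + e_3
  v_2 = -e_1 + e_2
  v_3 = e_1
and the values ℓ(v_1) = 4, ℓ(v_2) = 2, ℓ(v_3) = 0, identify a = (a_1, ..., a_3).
a = (0, 2, 2)

Write a = (a_1, ..., a_3) in the standard basis. For each basis vector v_i, ℓ(v_i) = <v_i, a> is a linear equation in the a_j's. Collect the n equations into a matrix system V a = ℓ, where row i of V is v_i (expressed in the standard basis). Since V is invertible (lower-triangular with 1s on the diagonal, up to permutation), solve by back-substitution:
  V =
[[1, 1, 1],
 [-1, 1, 0],
 [1, 0, 0]]
  V a = (4, 2, 0)
Solving gives a = (0, 2, 2).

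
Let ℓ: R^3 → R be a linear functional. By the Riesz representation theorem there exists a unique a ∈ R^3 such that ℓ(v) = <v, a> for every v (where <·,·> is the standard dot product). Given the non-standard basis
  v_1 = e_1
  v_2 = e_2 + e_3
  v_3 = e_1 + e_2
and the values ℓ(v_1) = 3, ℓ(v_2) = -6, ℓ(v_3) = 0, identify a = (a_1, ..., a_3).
a = (3, -3, -3)

Write a = (a_1, ..., a_3) in the standard basis. For each basis vector v_i, ℓ(v_i) = <v_i, a> is a linear equation in the a_j's. Collect the n equations into a matrix system V a = ℓ, where row i of V is v_i (expressed in the standard basis). Since V is invertible (lower-triangular with 1s on the diagonal, up to permutation), solve by back-substitution:
  V =
[[1, 0, 0],
 [0, 1, 1],
 [1, 1, 0]]
  V a = (3, -6, 0)
Solving gives a = (3, -3, -3).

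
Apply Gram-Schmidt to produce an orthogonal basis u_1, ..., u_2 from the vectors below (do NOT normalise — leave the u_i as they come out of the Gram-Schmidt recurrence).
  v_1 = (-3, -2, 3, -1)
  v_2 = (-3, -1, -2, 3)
Orthogonal basis:
  u_1 = (-3, -2, 3, -1)
  u_2 = (-63/23, -19/23, -52/23, 71/23)

Apply the Gram-Schmidt recurrence
  u_1 = v_1
  u_i = v_i − Σ_{j<i} ((v_i · u_j) / (u_j · u_j)) · u_j.

Step by step this gives:
  u_1 = (-3, -2, 3, -1)
  u_2 = (-63/23, -19/23, -52/23, 71/23)

Orthogonality check:
  u_2 · u_1 = 0 (should be 0)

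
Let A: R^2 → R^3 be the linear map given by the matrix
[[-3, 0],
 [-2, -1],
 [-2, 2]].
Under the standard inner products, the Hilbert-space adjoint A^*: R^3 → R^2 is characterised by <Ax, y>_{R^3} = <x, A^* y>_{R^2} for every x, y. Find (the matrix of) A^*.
A^* = A^T =
[[-3, -2, -2],
 [0, -1, 2]]

For real matrices with standard dot products, the defining identity <Ax, y> = <x, A^* y> gives (Ax)^T y = x^T (A^*) y, i.e. x^T A^T y = x^T (A^*) y. Since this holds for all x, y, we must have A^* = A^T. Therefore
A^* =
[[-3, -2, -2],
 [0, -1, 2]].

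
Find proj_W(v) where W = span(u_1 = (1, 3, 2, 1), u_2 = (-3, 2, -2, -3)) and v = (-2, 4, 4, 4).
proj_W(v) = (277/187, 820/187, 50/17, 277/187)

Set up U = [u_1 | ... | u_2] ∈ R^(4×2). The projector onto W = col(U) is P = U (U^T U)^(-1) U^T.
Compute U^T U =
  [15, -4]
  [-4, 26],
and U^T v = (22, -6).
Solve U^T U · c = U^T v for the coefficients: c = (274/187, -1/187). The projection is proj_W(v) = U c.
Check: (v - proj_W(v)) · u_1 = 0  (should be 0).
Check: (v - proj_W(v)) · u_2 = 0  (should be 0).
Result: proj_W(v) = (277/187, 820/187, 50/17, 277/187).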